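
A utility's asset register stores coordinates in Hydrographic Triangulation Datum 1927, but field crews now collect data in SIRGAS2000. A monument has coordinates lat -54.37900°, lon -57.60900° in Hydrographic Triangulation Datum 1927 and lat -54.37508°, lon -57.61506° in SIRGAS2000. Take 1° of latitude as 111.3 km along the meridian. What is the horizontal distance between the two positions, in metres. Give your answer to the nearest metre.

587 m

Δφ = -54.37508° − -54.37900° = +0.00392°; Δλ = -57.61506° − -57.60900° = -0.00606°.
ΔN = Δφ × 111300 = 436.3 m; ΔE = Δλ × 111300 × cos(-54.37900°) = -0.00606 × 111300 × 0.582421 = -392.8 m.
Distance = √(ΔE² + ΔN²) = √((-392.8)² + 436.3²) = 587.1 m.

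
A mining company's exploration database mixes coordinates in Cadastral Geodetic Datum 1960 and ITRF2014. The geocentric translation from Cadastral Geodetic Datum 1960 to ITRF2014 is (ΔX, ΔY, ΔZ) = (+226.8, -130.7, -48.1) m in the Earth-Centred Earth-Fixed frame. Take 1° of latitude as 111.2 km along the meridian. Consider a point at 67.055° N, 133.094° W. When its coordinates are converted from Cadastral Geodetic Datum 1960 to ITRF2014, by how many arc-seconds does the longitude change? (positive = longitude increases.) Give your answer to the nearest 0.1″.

Δλ = 21.2″

sin φ = 0.920880, cos φ = 0.389847, sin λ = -0.730234, cos λ = -0.683197.
East component: ΔE = −sin λ·ΔX + cos λ·ΔY = −(-0.730234)(226.8) + (-0.683197)(-130.7) = 254.91 m.
1° of latitude spans 111200 m; at latitude φ, 1° of longitude spans that × cos φ = 43351.0 m, so Δλ = 254.91 / 43351.0 × 3600 = 21.169″.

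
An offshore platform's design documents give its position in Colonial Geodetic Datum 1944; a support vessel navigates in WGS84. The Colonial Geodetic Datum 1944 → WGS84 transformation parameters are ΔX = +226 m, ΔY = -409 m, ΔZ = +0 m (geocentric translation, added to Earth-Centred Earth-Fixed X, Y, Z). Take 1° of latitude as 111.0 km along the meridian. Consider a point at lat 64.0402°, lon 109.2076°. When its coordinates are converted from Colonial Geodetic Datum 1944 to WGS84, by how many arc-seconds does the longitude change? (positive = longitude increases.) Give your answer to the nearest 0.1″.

Δλ = -5.8″

sin φ = 0.899101, cos φ = 0.437740, sin λ = 0.944333, cos λ = -0.328992.
East component: ΔE = −sin λ·ΔX + cos λ·ΔY = −(0.944333)(226) + (-0.328992)(-409) = -78.86 m.
1° of latitude spans 111000 m; at latitude φ, 1° of longitude spans that × cos φ = 48589.2 m, so Δλ = -78.86 / 48589.2 × 3600 = -5.843″.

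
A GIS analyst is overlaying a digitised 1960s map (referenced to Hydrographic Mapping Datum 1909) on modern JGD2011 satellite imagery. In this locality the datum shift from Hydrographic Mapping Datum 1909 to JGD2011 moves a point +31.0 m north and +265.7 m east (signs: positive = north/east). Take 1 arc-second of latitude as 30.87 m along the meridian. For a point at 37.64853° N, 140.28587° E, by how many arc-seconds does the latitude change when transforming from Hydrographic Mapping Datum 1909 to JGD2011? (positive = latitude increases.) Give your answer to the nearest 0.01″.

1″ of latitude = 30.87 m, so Δφ = 31.0 / 30.87 = 1.004″.

Δφ = 1.00″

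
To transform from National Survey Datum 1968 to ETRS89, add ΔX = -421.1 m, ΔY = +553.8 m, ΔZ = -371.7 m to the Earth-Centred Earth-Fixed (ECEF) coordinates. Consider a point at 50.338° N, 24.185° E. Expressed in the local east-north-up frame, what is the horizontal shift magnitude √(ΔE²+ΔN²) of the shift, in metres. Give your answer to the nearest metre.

The local east axis at (φ, λ) is (−sin λ, cos λ, 0), so ΔE = −sin(24.185°)·(-421.1) + cos(24.185°)·553.8 = 677.71 m.
The local north axis is (−sin φ cos λ, −sin φ sin λ, cos φ), giving ΔN = 295.719 − 174.660 − 237.240 = -116.18 m.
Horizontal magnitude = √(ΔE² + ΔN²) = √(677.71² + (-116.18)²) = 687.60 m.

688 m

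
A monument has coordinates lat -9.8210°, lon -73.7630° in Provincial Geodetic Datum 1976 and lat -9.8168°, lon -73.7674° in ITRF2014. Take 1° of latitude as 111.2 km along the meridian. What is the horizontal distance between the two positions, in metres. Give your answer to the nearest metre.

Δφ = -9.8168° − -9.8210° = +0.0042°; Δλ = -73.7674° − -73.7630° = -0.0044°.
ΔN = Δφ × 111200 = 467.0 m; ΔE = Δλ × 111200 × cos(-9.8210°) = -0.0044 × 111200 × 0.985345 = -482.1 m.
Distance = √(ΔE² + ΔN²) = √((-482.1)² + 467.0²) = 671.2 m.

671 m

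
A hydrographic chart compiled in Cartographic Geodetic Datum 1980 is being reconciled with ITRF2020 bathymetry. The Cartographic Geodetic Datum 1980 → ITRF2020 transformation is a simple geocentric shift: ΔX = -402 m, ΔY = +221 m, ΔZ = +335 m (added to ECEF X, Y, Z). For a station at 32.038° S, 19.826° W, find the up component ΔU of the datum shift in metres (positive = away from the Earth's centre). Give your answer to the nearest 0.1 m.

ΔU = -561.8 m

At φ = -32.038°, λ = -19.826°: sin φ = -0.530482, cos φ = 0.847696, sin λ = -0.339165, cos λ = 0.940727.
ΔU = cos φ cos λ·ΔX + cos φ sin λ·ΔY + sin φ·ΔZ = (0.847696)(0.940727)(-402) + (0.847696)(-0.339165)(221) + (-0.530482)(335) = -561.83 m.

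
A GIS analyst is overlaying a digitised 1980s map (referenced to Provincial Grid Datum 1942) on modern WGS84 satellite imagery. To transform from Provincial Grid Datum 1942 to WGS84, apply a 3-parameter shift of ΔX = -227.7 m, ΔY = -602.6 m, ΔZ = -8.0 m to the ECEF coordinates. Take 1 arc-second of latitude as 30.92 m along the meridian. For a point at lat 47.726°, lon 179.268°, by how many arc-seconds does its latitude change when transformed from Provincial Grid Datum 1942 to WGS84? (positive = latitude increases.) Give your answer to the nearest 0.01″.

Δφ = -5.44″

sin φ = 0.739936, cos φ = 0.672677, sin λ = 0.012775, cos λ = -0.999918.
North component: ΔN = −sin φ cos λ·ΔX − sin φ sin λ·ΔY + cos φ·ΔZ = −(0.739936)(-0.999918)(-227.7) − (0.739936)(0.012775)(-602.6) + (0.672677)(-8.0) = -168.15 m.
1° of latitude spans 3600 × 30.92 = 111312 m, so Δφ = -168.15 / 111312 × 3600 = -5.438″.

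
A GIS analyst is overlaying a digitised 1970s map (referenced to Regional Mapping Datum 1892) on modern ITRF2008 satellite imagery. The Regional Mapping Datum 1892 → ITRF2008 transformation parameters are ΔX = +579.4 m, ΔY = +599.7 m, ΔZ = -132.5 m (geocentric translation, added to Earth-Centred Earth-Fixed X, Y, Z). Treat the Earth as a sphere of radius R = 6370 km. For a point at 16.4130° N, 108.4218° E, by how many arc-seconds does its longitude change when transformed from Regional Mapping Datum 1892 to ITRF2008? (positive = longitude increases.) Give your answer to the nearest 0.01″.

Δλ = -24.95″

sin φ = 0.282559, cos φ = 0.959250, sin λ = 0.948756, cos λ = -0.316010.
East component: ΔE = −sin λ·ΔX + cos λ·ΔY = −(0.948756)(579.4) + (-0.316010)(599.7) = -739.22 m.
1° of latitude spans πR/180 = 111177 m; at latitude φ, 1° of longitude spans that × cos φ = 106647.0 m, so Δλ = -739.22 / 106647.0 × 3600 = -24.953″.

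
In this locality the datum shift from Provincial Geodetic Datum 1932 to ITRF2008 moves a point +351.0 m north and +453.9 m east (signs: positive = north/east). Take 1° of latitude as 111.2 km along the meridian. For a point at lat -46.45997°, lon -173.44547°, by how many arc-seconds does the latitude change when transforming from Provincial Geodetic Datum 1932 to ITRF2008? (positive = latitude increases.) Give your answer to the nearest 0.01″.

1° of latitude = 111.2 km, so Δφ = 351.0 / 111200 = 0.0031565° = 11.363″.

Δφ = 11.36″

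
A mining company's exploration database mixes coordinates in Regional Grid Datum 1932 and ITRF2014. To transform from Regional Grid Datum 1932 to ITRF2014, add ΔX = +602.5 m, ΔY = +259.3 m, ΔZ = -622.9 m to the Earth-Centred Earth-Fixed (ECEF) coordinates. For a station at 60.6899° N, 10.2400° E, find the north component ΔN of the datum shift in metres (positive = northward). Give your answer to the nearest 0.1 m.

At φ = 60.6899°, λ = 10.2400°: sin φ = 0.871983, cos φ = 0.489536, sin λ = 0.177772, cos λ = 0.984072.
ΔN = −sin φ cos λ·ΔX − sin φ sin λ·ΔY + cos φ·ΔZ = −(0.871983)(0.984072)(602.5) − (0.871983)(0.177772)(259.3) + (0.489536)(-622.9) = -862.13 m.

ΔN = -862.1 m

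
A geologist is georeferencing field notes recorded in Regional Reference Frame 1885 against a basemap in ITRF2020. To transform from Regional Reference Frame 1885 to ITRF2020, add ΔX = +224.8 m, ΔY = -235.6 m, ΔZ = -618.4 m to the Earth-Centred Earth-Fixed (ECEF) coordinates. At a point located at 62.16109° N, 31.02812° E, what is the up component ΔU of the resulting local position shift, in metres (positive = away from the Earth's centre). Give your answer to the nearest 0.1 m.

The local up (radial) axis is (cos φ cos λ, cos φ sin λ, sin φ), giving ΔU = 89.958 − 56.712 − 546.829 = -513.58 m.

ΔU = -513.6 m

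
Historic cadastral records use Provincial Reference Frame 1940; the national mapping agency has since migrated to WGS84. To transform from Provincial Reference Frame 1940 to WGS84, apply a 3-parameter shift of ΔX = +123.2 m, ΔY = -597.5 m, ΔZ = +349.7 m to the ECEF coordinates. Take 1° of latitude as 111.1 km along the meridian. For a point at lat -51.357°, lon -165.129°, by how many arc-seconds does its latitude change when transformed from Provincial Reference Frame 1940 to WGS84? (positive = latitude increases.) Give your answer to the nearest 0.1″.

sin φ = -0.781052, cos φ = 0.624466, sin λ = -0.256644, cos λ = -0.966506.
North component: ΔN = −sin φ cos λ·ΔX − sin φ sin λ·ΔY + cos φ·ΔZ = −(-0.781052)(-0.966506)(123.2) − (-0.781052)(-0.256644)(-597.5) + (0.624466)(349.7) = 245.14 m.
1° of latitude spans 111100 m, so Δφ = 245.14 / 111100 × 3600 = 7.943″.

Δφ = 7.9″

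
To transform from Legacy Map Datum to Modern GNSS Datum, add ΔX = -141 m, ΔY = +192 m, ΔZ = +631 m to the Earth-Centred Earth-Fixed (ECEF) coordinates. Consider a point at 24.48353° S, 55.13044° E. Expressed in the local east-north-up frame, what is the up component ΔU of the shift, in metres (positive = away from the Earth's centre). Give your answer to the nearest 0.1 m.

At φ = -24.48353°, λ = 55.13044°: sin φ = -0.414432, cos φ = 0.910080, sin λ = 0.820456, cos λ = 0.571710.
ΔU = cos φ cos λ·ΔX + cos φ sin λ·ΔY + sin φ·ΔZ = (0.910080)(0.571710)(-141) + (0.910080)(0.820456)(192) + (-0.414432)(631) = -191.51 m.

ΔU = -191.5 m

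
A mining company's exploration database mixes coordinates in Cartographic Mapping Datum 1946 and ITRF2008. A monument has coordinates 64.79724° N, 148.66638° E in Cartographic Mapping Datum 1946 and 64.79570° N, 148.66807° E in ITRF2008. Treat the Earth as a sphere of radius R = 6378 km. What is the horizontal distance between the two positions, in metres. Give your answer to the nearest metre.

Δφ = 64.79570° − 64.79724° = -0.00154°; Δλ = 148.66807° − 148.66638° = +0.00169°.
1° along a meridian = πR/180 = 111317 m.
ΔN = Δφ × 111317 = -171.4 m; ΔE = Δλ × 111317 × cos(64.79724°) = +0.00169 × 111317 × 0.425823 = 80.1 m.
Distance = √(ΔE² + ΔN²) = √(80.1² + (-171.4)²) = 189.2 m.

189 m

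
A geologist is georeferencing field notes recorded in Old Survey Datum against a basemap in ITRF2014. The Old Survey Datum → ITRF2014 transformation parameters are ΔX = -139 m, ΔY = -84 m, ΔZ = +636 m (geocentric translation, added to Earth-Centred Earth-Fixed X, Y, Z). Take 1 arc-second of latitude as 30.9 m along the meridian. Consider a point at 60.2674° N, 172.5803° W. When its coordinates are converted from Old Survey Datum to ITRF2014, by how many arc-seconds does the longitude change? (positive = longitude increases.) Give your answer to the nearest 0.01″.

sin φ = 0.868349, cos φ = 0.495953, sin λ = -0.129137, cos λ = -0.991627.
East component: ΔE = −sin λ·ΔX + cos λ·ΔY = −(-0.129137)(-139) + (-0.991627)(-84) = 65.35 m.
1° of latitude spans 3600 × 30.90 = 111240 m; at latitude φ, 1° of longitude spans that × cos φ = 55169.8 m, so Δλ = 65.35 / 55169.8 × 3600 = 4.264″.

Δλ = 4.26″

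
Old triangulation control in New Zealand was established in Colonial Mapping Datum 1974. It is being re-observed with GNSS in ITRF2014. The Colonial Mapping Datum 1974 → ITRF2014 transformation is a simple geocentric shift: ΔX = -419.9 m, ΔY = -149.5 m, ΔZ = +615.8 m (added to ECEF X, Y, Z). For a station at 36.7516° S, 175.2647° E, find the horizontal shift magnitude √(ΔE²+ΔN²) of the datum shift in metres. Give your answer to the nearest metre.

759 m

At φ = -36.7516°, λ = 175.2647°: sin φ = -0.598347, cos φ = 0.801237, sin λ = 0.082553, cos λ = -0.996587.
ΔE = −sin λ·ΔX + cos λ·ΔY = −(0.082553)·(-419.9) + (-0.996587)·(-149.5) = 183.65 m.
ΔN = −sin φ cos λ·ΔX − sin φ sin λ·ΔY + cos φ·ΔZ = −(-0.598347)(-0.996587)(-419.9) − (-0.598347)(0.082553)(-149.5) + (0.801237)(615.8) = 736.41 m.
Horizontal magnitude = √(ΔE² + ΔN²) = √(183.65² + 736.41²) = 758.96 m.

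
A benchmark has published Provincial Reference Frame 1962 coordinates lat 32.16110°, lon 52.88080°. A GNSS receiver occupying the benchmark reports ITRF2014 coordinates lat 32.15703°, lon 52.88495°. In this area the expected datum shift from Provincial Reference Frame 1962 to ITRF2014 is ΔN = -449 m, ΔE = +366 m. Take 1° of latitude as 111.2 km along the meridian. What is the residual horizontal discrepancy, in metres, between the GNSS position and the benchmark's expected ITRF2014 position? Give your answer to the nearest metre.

25 m

Observed coordinate differences: Δφ = -0.00407°, Δλ = +0.00415°.
Converting to metres (1° lat = 111200 m, cos φ = 0.846555): observed ΔN = -452.6 m, observed ΔE = 390.7 m.
Subtracting the expected shift leaves a residual of -452.6 − (-449) = -3.6 m north and 390.7 − (366) = 24.7 m east.
Residual distance = √((-3.6)² + 24.7²) = 24.9 m.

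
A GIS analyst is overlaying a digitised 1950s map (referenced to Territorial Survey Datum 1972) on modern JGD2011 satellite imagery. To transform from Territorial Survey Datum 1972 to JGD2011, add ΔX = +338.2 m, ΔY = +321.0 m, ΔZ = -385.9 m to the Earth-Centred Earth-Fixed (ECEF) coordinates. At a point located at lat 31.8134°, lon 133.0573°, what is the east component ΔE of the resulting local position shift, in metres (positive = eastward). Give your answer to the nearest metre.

The local east axis at (φ, λ) is (−sin λ, cos λ, 0), so ΔE = −sin(133.0573°)·338.2 + cos(133.0573°)·321.0 = -466.27 m.

ΔE = -466 m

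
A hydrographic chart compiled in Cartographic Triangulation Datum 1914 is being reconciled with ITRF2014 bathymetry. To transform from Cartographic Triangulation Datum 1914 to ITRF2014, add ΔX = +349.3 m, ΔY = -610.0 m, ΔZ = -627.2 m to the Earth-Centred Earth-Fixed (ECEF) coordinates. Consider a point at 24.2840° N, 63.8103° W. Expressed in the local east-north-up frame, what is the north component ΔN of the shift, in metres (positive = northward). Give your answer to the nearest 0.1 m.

At φ = 24.2840°, λ = -63.8103°: sin φ = 0.411260, cos φ = 0.911518, sin λ = -0.897338, cos λ = 0.441345.
ΔN = −sin φ cos λ·ΔX − sin φ sin λ·ΔY + cos φ·ΔZ = −(0.411260)(0.441345)(349.3) − (0.411260)(-0.897338)(-610.0) + (0.911518)(-627.2) = -860.22 m.

ΔN = -860.2 m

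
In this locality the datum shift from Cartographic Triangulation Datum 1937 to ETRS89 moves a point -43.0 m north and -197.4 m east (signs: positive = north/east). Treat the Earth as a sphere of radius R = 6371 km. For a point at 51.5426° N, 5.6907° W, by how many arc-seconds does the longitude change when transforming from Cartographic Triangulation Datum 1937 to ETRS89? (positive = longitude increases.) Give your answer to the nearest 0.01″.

At latitude 51.5426°, cos φ = 0.621933.
One radian of longitude at latitude φ spans R cos φ, so Δλ = ΔE / (R cos φ) = -197.4 / (6371000 × 0.621933) = -4.9819e-05 rad = -10.276″.

Δλ = -10.28″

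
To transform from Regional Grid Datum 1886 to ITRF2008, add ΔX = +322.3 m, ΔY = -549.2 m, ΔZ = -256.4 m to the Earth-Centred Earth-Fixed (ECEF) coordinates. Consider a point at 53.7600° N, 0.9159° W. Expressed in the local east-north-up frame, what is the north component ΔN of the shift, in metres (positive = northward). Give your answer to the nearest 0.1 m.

At φ = 53.7600°, λ = -0.9159°: sin φ = 0.806548, cos φ = 0.591169, sin λ = -0.015985, cos λ = 0.999872.
ΔN = −sin φ cos λ·ΔX − sin φ sin λ·ΔY + cos φ·ΔZ = −(0.806548)(0.999872)(322.3) − (0.806548)(-0.015985)(-549.2) + (0.591169)(-256.4) = -418.57 m.

ΔN = -418.6 m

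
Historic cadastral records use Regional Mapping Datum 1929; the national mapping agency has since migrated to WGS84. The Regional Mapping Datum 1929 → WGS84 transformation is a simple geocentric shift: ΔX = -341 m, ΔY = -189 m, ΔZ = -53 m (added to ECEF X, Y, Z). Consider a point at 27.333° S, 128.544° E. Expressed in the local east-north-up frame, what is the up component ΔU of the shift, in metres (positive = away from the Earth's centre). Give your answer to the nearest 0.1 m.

ΔU = 81.8 m

The local up (radial) axis is (cos φ cos λ, cos φ sin λ, sin φ), giving ΔU = 188.759 − 131.319 + 24.336 = 81.78 m.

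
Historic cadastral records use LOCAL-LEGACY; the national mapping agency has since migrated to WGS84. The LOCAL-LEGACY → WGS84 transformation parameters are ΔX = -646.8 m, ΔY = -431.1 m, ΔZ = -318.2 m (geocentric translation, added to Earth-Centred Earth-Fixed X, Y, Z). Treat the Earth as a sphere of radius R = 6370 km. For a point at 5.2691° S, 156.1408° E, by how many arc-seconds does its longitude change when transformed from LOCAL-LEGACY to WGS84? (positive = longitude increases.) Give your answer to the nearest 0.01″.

sin φ = -0.091834, cos φ = 0.995774, sin λ = 0.404490, cos λ = -0.914542.
East component: ΔE = −sin λ·ΔX + cos λ·ΔY = −(0.404490)(-646.8) + (-0.914542)(-431.1) = 655.88 m.
1° of latitude spans πR/180 = 111177 m; at latitude φ, 1° of longitude spans that × cos φ = 110707.7 m, so Δλ = 655.88 / 110707.7 × 3600 = 21.328″.

Δλ = 21.33″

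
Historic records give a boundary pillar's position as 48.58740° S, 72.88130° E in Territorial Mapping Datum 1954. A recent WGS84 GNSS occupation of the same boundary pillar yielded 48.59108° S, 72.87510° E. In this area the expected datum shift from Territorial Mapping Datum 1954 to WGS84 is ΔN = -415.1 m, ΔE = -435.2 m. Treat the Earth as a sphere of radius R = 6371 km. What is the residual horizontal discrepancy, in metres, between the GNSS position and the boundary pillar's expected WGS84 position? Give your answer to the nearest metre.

22 m

Observed coordinate differences: Δφ = -0.00368°, Δλ = -0.00620°.
Converting to metres (1° lat = 111195 m, cos φ = 0.661477): observed ΔN = -409.2 m, observed ΔE = -456.0 m.
Subtracting the expected shift leaves a residual of -409.2 − (-415.1) = 5.9 m north and -456.0 − (-435.2) = -20.8 m east.
Residual distance = √(5.9² + (-20.8)²) = 21.6 m.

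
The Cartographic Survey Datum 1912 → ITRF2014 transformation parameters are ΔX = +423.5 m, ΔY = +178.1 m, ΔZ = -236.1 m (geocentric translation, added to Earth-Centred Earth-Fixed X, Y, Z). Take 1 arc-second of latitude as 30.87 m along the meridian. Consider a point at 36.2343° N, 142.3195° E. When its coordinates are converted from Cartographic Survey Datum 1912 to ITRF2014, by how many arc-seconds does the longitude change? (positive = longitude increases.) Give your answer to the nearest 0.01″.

Δλ = -16.06″

sin φ = 0.591089, cos φ = 0.806607, sin λ = 0.611258, cos λ = -0.791432.
East component: ΔE = −sin λ·ΔX + cos λ·ΔY = −(0.611258)(423.5) + (-0.791432)(178.1) = -399.82 m.
1° of latitude spans 3600 × 30.87 = 111132 m; at latitude φ, 1° of longitude spans that × cos φ = 89639.8 m, so Δλ = -399.82 / 89639.8 × 3600 = -16.057″.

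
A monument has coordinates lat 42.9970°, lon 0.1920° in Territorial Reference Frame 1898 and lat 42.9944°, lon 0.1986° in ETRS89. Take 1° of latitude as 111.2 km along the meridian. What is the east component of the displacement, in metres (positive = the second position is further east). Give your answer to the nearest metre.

ΔE = 537 m

Δφ = 42.9944° − 42.9970° = -0.0026°; Δλ = 0.1986° − 0.1920° = +0.0066°.
ΔN = Δφ × 111200 = -289.1 m; ΔE = Δλ × 111200 × cos(42.9970°) = +0.0066 × 111200 × 0.731389 = 536.8 m.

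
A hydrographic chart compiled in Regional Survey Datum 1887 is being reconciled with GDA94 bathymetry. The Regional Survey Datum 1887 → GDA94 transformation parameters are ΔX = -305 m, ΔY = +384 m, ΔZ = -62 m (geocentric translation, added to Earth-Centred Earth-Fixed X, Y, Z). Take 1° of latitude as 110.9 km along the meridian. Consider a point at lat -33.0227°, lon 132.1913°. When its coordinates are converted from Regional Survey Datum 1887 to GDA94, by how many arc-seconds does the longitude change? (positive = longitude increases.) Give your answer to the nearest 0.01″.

sin φ = -0.544971, cos φ = 0.838455, sin λ = 0.740907, cos λ = -0.671608.
East component: ΔE = −sin λ·ΔX + cos λ·ΔY = −(0.740907)(-305) + (-0.671608)(384) = -31.92 m.
1° of latitude spans 110900 m; at latitude φ, 1° of longitude spans that × cos φ = 92984.6 m, so Δλ = -31.92 / 92984.6 × 3600 = -1.236″.

Δλ = -1.24″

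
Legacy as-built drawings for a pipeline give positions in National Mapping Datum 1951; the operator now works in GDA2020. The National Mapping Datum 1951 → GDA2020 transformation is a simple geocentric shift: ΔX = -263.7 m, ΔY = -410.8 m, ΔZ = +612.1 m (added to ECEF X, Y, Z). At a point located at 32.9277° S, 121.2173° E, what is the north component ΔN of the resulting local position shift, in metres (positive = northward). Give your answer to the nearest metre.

At φ = -32.9277°, λ = 121.2173°: sin φ = -0.543580, cos φ = 0.839357, sin λ = 0.855208, cos λ = -0.518285.
ΔN = −sin φ cos λ·ΔX − sin φ sin λ·ΔY + cos φ·ΔZ = −(-0.543580)(-0.518285)(-263.7) − (-0.543580)(0.855208)(-410.8) + (0.839357)(612.1) = 397.09 m.

ΔN = 397 m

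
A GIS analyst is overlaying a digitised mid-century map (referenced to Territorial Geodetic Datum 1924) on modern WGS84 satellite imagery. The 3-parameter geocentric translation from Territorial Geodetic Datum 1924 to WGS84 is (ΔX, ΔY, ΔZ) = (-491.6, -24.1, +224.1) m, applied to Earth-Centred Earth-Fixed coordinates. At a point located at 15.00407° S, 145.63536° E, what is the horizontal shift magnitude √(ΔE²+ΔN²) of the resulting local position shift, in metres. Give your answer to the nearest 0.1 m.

435.4 m

The local east axis at (φ, λ) is (−sin λ, cos λ, 0), so ΔE = −sin(145.63536°)·(-491.6) + cos(145.63536°)·(-24.1) = 297.38 m.
The local north axis is (−sin φ cos λ, −sin φ sin λ, cos φ), giving ΔN = 105.056 − 3.522 + 216.460 = 317.99 m.
Horizontal magnitude = √(ΔE² + ΔN²) = √(297.38² + 317.99²) = 435.38 m.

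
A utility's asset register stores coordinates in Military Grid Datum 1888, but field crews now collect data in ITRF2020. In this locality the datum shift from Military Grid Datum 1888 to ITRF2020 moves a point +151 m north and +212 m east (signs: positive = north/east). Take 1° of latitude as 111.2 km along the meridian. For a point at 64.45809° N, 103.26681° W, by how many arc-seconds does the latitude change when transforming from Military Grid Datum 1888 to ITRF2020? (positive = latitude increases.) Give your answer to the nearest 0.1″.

Δφ = 4.9″

1° of latitude = 111.2 km, so Δφ = 151.0 / 111200 = 0.0013579° = 4.888″.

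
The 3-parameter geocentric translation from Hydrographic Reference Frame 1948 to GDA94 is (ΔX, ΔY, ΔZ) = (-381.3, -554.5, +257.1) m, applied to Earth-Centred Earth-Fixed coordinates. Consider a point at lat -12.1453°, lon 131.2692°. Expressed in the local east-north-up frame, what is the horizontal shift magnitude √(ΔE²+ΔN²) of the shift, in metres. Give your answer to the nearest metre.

At φ = -12.1453°, λ = 131.2692°: sin φ = -0.210392, cos φ = 0.977617, sin λ = 0.751619, cos λ = -0.659598.
ΔE = −sin λ·ΔX + cos λ·ΔY = −(0.751619)·(-381.3) + (-0.659598)·(-554.5) = 652.34 m.
ΔN = −sin φ cos λ·ΔX − sin φ sin λ·ΔY + cos φ·ΔZ = −(-0.210392)(-0.659598)(-381.3) − (-0.210392)(0.751619)(-554.5) + (0.977617)(257.1) = 216.57 m.
Horizontal magnitude = √(ΔE² + ΔN²) = √(652.34² + 216.57²) = 687.35 m.

687 m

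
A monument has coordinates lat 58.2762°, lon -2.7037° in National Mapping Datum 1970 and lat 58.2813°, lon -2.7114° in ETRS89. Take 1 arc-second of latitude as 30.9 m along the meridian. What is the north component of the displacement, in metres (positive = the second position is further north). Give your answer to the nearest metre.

ΔN = 567 m

Δφ = 58.2813° − 58.2762° = +0.0051°; Δλ = -2.7114° − -2.7037° = -0.0077°.
1° of latitude = 3600 × 30.90 = 111240 m.
ΔN = Δφ × 111240 = 567.3 m; ΔE = Δλ × 111240 × cos(58.2762°) = -0.0077 × 111240 × 0.525825 = -450.4 m.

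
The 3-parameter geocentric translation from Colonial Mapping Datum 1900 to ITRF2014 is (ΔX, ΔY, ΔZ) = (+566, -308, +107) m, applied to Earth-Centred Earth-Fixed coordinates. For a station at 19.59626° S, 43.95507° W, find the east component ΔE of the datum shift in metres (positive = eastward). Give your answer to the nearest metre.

ΔE = 171 m

At φ = -19.59626°, λ = -43.95507°: sin φ = -0.335390, cos φ = 0.942079, sin λ = -0.694094, cos λ = 0.719884.
ΔE = −sin λ·ΔX + cos λ·ΔY = −(-0.694094)·(566) + (0.719884)·(-308) = 171.13 m.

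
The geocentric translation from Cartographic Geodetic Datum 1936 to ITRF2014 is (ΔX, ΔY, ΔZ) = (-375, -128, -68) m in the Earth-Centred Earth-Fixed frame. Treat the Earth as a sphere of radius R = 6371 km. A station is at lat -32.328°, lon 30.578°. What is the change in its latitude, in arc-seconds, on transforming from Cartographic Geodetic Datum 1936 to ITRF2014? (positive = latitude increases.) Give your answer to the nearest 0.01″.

sin φ = -0.534765, cos φ = 0.845001, sin λ = 0.508711, cos λ = 0.860937.
North component: ΔN = −sin φ cos λ·ΔX − sin φ sin λ·ΔY + cos φ·ΔZ = −(-0.534765)(0.860937)(-375) − (-0.534765)(0.508711)(-128) + (0.845001)(-68) = -264.93 m.
1° of latitude spans πR/180 = 111195 m, so Δφ = -264.93 / 111195 × 3600 = -8.577″.

Δφ = -8.58″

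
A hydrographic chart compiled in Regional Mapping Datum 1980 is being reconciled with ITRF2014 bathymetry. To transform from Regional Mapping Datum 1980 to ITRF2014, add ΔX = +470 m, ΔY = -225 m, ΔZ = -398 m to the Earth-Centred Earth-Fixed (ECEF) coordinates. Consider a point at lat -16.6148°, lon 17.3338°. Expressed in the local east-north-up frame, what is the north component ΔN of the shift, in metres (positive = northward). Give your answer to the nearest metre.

ΔN = -272 m

At φ = -16.6148°, λ = 17.3338°: sin φ = -0.285936, cos φ = 0.958249, sin λ = 0.297938, cos λ = 0.954585.
ΔN = −sin φ cos λ·ΔX − sin φ sin λ·ΔY + cos φ·ΔZ = −(-0.285936)(0.954585)(470) − (-0.285936)(0.297938)(-225) + (0.958249)(-398) = -272.26 m.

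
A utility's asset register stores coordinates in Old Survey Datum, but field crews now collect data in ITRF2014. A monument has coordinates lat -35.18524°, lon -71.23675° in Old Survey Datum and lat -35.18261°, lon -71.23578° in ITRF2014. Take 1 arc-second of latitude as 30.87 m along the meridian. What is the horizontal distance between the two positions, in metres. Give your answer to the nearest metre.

Δφ = -35.18261° − -35.18524° = +0.00263°; Δλ = -71.23578° − -71.23675° = +0.00097°.
1° of latitude = 3600 × 30.87 = 111132 m.
ΔN = Δφ × 111132 = 292.3 m; ΔE = Δλ × 111132 × cos(-35.18524°) = +0.00097 × 111132 × 0.817293 = 88.1 m.
Distance = √(ΔE² + ΔN²) = √(88.1² + 292.3²) = 305.3 m.

305 m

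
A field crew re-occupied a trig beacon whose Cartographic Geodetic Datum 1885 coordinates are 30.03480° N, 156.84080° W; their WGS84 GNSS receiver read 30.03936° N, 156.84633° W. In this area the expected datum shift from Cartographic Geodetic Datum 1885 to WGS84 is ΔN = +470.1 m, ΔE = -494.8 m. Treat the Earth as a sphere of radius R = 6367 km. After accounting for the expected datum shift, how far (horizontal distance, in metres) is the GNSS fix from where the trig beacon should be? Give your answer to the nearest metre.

Observed coordinate differences: Δφ = +0.00456°, Δλ = -0.00553°.
Converting to metres (1° lat = 111125 m, cos φ = 0.865722): observed ΔN = 506.7 m, observed ΔE = -532.0 m.
Subtracting the expected shift leaves a residual of 506.7 − (470.1) = 36.6 m north and -532.0 − (-494.8) = -37.2 m east.
Residual distance = √(36.6² + (-37.2)²) = 52.2 m.

52 m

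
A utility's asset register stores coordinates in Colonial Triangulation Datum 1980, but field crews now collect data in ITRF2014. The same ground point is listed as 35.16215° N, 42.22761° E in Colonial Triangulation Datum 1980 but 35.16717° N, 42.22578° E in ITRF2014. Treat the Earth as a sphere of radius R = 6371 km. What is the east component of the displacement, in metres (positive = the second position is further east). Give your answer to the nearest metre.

Δφ = 35.16717° − 35.16215° = +0.00502°; Δλ = 42.22578° − 42.22761° = -0.00183°.
1° along a meridian = πR/180 = 111195 m.
ΔN = Δφ × 111195 = 558.2 m; ΔE = Δλ × 111195 × cos(35.16215°) = -0.00183 × 111195 × 0.817526 = -166.4 m.

ΔE = -166 m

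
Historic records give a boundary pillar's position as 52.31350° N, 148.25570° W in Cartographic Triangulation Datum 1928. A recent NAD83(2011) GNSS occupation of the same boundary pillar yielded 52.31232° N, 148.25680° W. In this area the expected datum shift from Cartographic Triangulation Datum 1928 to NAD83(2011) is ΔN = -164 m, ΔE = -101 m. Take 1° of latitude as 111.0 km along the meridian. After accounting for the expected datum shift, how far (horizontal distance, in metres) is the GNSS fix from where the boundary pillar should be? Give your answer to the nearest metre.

Observed coordinate differences: Δφ = -0.00118°, Δλ = -0.00110°.
Converting to metres (1° lat = 111000 m, cos φ = 0.611341): observed ΔN = -131.0 m, observed ΔE = -74.6 m.
Subtracting the expected shift leaves a residual of -131.0 − (-164) = 33.0 m north and -74.6 − (-101) = 26.4 m east.
Residual distance = √(33.0² + 26.4²) = 42.2 m.

42 m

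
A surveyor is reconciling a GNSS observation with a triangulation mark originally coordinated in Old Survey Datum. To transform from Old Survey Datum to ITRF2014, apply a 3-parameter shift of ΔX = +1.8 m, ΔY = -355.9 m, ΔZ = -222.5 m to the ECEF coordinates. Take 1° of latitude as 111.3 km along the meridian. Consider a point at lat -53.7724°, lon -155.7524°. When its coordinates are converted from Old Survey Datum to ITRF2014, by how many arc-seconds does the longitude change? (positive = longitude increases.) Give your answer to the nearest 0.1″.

Δλ = 17.8″

sin φ = -0.806676, cos φ = 0.590994, sin λ = -0.410681, cos λ = -0.911779.
East component: ΔE = −sin λ·ΔX + cos λ·ΔY = −(-0.410681)(1.8) + (-0.911779)(-355.9) = 325.24 m.
1° of latitude spans 111300 m; at latitude φ, 1° of longitude spans that × cos φ = 65777.7 m, so Δλ = 325.24 / 65777.7 × 3600 = 17.800″.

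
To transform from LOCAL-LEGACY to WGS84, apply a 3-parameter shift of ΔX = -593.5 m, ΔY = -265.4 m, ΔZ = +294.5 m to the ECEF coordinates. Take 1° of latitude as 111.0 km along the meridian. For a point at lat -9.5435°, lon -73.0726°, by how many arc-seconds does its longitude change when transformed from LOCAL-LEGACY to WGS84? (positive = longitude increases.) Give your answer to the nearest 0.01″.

Δλ = -21.21″

sin φ = -0.165796, cos φ = 0.986160, sin λ = -0.956674, cos λ = 0.291160.
East component: ΔE = −sin λ·ΔX + cos λ·ΔY = −(-0.956674)(-593.5) + (0.291160)(-265.4) = -645.06 m.
1° of latitude spans 111000 m; at latitude φ, 1° of longitude spans that × cos φ = 109463.8 m, so Δλ = -645.06 / 109463.8 × 3600 = -21.214″.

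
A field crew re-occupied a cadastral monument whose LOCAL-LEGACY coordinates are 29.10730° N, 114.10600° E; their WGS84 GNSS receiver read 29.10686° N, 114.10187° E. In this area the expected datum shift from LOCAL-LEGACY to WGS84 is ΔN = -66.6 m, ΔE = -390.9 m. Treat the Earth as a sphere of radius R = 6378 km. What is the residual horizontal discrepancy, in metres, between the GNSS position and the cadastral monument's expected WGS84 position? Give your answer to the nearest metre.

21 m

Observed coordinate differences: Δφ = -0.00044°, Δλ = -0.00413°.
Converting to metres (1° lat = 111317 m, cos φ = 0.873710): observed ΔN = -49.0 m, observed ΔE = -401.7 m.
Subtracting the expected shift leaves a residual of -49.0 − (-66.6) = 17.6 m north and -401.7 − (-390.9) = -10.8 m east.
Residual distance = √(17.6² + (-10.8)²) = 20.7 m.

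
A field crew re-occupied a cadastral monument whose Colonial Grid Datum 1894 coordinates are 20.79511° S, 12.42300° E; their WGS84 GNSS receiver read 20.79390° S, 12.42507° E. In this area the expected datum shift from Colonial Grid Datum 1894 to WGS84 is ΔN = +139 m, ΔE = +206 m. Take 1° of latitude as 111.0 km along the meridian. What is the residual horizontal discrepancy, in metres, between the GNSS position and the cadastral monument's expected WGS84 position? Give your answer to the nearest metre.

10 m

Observed coordinate differences: Δφ = +0.00121°, Δλ = +0.00207°.
Converting to metres (1° lat = 111000 m, cos φ = 0.934856): observed ΔN = 134.3 m, observed ΔE = 214.8 m.
Subtracting the expected shift leaves a residual of 134.3 − (139) = -4.7 m north and 214.8 − (206) = 8.8 m east.
Residual distance = √((-4.7)² + 8.8²) = 10.0 m.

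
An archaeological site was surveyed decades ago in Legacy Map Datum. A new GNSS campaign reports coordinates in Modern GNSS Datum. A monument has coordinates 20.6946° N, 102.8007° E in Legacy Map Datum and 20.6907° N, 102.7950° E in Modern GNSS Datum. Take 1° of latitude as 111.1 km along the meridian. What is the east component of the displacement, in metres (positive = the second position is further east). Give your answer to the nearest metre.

Δφ = 20.6907° − 20.6946° = -0.0039°; Δλ = 102.7950° − 102.8007° = -0.0057°.
ΔN = Δφ × 111100 = -433.3 m; ΔE = Δλ × 111100 × cos(20.6946°) = -0.0057 × 111100 × 0.935477 = -592.4 m.

ΔE = -592 m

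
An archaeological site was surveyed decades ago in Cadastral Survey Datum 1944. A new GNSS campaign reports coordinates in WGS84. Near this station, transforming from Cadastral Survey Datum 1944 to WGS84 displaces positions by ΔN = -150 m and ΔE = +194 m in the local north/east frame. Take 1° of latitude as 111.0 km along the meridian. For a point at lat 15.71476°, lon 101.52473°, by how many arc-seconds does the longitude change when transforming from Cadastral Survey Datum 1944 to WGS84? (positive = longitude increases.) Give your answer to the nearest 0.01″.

Δλ = 6.54″

At latitude 15.71476°, cos φ = 0.962622.
1° of longitude at this latitude = 111.0 × cos φ = 106.85 km, so Δλ = 194.0 / 106851.0 = 0.0018156° = 6.536″.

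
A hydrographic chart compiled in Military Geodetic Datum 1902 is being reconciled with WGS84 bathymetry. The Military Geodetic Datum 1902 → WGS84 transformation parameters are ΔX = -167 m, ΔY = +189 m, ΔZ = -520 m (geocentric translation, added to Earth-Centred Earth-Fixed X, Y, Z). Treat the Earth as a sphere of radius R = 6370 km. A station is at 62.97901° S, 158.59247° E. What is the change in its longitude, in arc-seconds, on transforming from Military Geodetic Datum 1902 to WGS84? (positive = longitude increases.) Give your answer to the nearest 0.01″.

sin φ = -0.890840, cos φ = 0.454317, sin λ = 0.364999, cos λ = -0.931008.
East component: ΔE = −sin λ·ΔX + cos λ·ΔY = −(0.364999)(-167) + (-0.931008)(189) = -115.01 m.
1° of latitude spans πR/180 = 111177 m; at latitude φ, 1° of longitude spans that × cos φ = 50509.8 m, so Δλ = -115.01 / 50509.8 × 3600 = -8.197″.

Δλ = -8.20″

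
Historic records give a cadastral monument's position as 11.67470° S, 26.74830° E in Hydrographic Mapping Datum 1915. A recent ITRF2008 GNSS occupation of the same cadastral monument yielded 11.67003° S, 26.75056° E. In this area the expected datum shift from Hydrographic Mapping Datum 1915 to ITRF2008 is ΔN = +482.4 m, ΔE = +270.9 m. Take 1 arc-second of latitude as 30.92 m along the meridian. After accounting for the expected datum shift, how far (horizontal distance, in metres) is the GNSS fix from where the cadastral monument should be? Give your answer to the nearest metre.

Observed coordinate differences: Δφ = +0.00467°, Δλ = +0.00226°.
Converting to metres (1° lat = 111312 m, cos φ = 0.979312): observed ΔN = 519.8 m, observed ΔE = 246.4 m.
Subtracting the expected shift leaves a residual of 519.8 − (482.4) = 37.4 m north and 246.4 − (270.9) = -24.5 m east.
Residual distance = √(37.4² + (-24.5)²) = 44.8 m.

45 m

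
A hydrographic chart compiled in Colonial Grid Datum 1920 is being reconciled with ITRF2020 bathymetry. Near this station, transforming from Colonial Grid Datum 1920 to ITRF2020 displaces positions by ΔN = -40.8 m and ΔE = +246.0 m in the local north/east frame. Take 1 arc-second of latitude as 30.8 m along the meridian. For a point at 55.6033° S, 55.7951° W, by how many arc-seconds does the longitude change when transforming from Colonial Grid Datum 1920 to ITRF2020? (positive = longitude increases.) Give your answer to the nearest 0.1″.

At latitude -55.6033°, cos φ = 0.564919.
1″ of longitude at this latitude = 30.80 × cos φ = 17.3995 m, so Δλ = 246.0 / 17.3995 = 14.138″.

Δλ = 14.1″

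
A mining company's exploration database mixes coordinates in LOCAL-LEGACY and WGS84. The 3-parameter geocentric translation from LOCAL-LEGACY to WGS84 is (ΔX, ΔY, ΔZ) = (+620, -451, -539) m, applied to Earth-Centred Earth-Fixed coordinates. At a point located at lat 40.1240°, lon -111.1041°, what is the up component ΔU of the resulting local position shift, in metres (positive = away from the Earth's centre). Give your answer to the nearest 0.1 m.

At φ = 40.1240°, λ = -111.1041°: sin φ = 0.644444, cos φ = 0.764652, sin λ = -0.932928, cos λ = -0.360064.
ΔU = cos φ cos λ·ΔX + cos φ sin λ·ΔY + sin φ·ΔZ = (0.764652)(-0.360064)(620) + (0.764652)(-0.932928)(-451) + (0.644444)(-539) = -196.33 m.

ΔU = -196.3 m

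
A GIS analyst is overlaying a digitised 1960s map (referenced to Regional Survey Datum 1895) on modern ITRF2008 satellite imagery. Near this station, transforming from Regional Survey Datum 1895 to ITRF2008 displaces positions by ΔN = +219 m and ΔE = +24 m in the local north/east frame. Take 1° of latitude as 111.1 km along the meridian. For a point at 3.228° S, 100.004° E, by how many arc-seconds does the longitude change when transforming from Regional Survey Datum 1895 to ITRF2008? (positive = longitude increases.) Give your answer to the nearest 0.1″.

At latitude -3.228°, cos φ = 0.998413.
1° of longitude at this latitude = 111.1 × cos φ = 110.92 km, so Δλ = 24.0 / 110923.7 = 0.0002164° = 0.779″.

Δλ = 0.8″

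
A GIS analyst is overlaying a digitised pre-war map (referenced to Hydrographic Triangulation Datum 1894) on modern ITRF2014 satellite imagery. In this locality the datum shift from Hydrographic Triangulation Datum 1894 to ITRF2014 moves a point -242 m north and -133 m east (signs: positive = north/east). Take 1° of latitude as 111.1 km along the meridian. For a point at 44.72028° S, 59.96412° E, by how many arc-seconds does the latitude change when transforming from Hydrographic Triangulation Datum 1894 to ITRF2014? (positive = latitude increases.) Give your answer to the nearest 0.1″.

Δφ = -7.8″

1° of latitude = 111.1 km, so Δφ = -242.0 / 111100 = -0.0021782° = -7.842″.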